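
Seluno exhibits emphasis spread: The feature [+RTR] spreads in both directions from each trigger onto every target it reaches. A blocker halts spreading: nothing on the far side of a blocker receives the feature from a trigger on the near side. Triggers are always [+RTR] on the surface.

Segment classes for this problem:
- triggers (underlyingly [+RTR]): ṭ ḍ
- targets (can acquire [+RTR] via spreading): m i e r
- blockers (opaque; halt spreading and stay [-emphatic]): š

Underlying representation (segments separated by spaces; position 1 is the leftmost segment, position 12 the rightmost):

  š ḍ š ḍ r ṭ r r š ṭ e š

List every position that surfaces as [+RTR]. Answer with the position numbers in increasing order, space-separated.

2 4 5 6 7 8 10 11

From /ḍ/ at 2 rightward: 3 /š/ blocks.
From /ḍ/ at 2 leftward: 1 /š/ blocks.
From /ḍ/ at 4 rightward: 5 /r/ → [+RTR]; 6 /ṭ/ is itself a trigger — this domain ends here.
From /ḍ/ at 4 leftward: 3 /š/ blocks.
From /ṭ/ at 6 rightward: 7 /r/ → [+RTR]; 8 /r/ → [+RTR]; 9 /š/ blocks.
From /ṭ/ at 6 leftward: 5 /r/ → [+RTR]; 4 /ḍ/ is itself a trigger — this domain ends here.
From /ṭ/ at 10 rightward: 11 /e/ → [+RTR]; 12 /š/ blocks.
From /ṭ/ at 10 leftward: 9 /š/ blocks.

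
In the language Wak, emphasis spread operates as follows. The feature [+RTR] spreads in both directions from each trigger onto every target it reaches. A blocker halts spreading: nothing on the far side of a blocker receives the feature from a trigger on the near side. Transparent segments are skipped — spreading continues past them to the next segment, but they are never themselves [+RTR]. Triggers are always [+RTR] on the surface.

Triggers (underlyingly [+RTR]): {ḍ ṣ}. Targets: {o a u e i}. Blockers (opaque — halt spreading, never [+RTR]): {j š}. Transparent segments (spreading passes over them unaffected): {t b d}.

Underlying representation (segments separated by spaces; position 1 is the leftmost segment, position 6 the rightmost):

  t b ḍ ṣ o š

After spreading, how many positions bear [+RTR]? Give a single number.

3

From /ḍ/ at 3 rightward: 4 /ṣ/ is itself a trigger — this domain ends here.
From /ḍ/ at 3 leftward: 2 /b/ transparent; 1 /t/ transparent; word edge.
From /ṣ/ at 4 rightward: 5 /o/ → [+RTR]; 6 /š/ blocks.
From /ṣ/ at 4 leftward: 3 /ḍ/ is itself a trigger — this domain ends here.
[+RTR] positions on the surface: 3 4 5.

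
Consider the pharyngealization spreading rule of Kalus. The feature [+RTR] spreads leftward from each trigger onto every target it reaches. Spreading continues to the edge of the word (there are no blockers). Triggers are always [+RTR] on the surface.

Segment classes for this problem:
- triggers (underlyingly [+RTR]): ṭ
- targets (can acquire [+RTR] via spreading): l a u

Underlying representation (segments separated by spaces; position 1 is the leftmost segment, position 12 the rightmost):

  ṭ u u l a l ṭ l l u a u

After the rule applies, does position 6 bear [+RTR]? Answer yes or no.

From /ṭ/ at 1 leftward: word edge.
From /ṭ/ at 7 leftward: 6 /l/ → [+RTR]; 5 /a/ → [+RTR]; 4 /l/ → [+RTR]; 3 /u/ → [+RTR]; 2 /u/ → [+RTR]; 1 /ṭ/ is itself a trigger — this domain ends here.
Targets with no active source: positions 8 9 10 11 12 stay [-emphatic].
[+RTR] positions on the surface: 1 2 3 4 5 6 7.

yes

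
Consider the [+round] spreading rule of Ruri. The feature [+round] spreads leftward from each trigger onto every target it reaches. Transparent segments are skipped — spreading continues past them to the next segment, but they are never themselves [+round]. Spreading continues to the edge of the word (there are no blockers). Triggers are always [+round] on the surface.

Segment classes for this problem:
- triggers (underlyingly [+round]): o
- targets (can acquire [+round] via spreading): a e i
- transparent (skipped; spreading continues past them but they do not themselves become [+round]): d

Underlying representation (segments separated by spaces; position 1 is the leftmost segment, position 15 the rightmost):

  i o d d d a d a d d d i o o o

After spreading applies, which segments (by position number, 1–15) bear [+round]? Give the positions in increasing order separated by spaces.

1 2 6 8 12 13 14 15

From /o/ at 2 leftward: 1 /i/ → [+round]; word edge.
From /o/ at 13 leftward: 12 /i/ → [+round]; 11 /d/ transparent; 10 /d/ transparent; 9 /d/ transparent; 8 /a/ → [+round]; 7 /d/ transparent; 6 /a/ → [+round]; 5 /d/ transparent; 4 /d/ transparent; 3 /d/ transparent; 2 /o/ is itself a trigger — this domain ends here.
From /o/ at 14 leftward: 13 /o/ is itself a trigger — this domain ends here.
From /o/ at 15 leftward: 14 /o/ is itself a trigger — this domain ends here.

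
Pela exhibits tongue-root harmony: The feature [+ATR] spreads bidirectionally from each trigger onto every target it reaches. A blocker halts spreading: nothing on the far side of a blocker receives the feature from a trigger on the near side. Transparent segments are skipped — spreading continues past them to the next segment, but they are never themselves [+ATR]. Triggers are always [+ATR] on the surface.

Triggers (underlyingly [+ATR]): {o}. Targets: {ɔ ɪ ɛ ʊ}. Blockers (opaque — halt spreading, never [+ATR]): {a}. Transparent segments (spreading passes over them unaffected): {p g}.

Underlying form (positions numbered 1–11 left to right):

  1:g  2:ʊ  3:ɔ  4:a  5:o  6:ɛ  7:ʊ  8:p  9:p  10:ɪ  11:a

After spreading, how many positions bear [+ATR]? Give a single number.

From /o/ at 5 rightward: 6 /ɛ/ → [+ATR]; 7 /ʊ/ → [+ATR]; 8 /p/ transparent; 9 /p/ transparent; 10 /ɪ/ → [+ATR]; 11 /a/ blocks.
From /o/ at 5 leftward: 4 /a/ blocks.
Targets with no active source: positions 2 3 stay [-ATR].
[+ATR] positions on the surface: 5 6 7 10.

4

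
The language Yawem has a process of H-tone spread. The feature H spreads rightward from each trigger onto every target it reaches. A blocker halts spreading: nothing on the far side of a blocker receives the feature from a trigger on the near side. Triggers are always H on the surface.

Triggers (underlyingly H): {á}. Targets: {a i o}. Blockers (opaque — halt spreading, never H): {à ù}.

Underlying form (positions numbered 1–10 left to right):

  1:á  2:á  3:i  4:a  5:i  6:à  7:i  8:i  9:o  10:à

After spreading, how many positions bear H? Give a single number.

5

From /á/ at 1 rightward: 2 /á/ is itself a trigger — this domain ends here.
From /á/ at 2 rightward: 3 /i/ → H; 4 /a/ → H; 5 /i/ → H; 6 /à/ blocks.
Targets with no active source: positions 7 8 9 stay [-high tone].
H positions on the surface: 1 2 3 4 5.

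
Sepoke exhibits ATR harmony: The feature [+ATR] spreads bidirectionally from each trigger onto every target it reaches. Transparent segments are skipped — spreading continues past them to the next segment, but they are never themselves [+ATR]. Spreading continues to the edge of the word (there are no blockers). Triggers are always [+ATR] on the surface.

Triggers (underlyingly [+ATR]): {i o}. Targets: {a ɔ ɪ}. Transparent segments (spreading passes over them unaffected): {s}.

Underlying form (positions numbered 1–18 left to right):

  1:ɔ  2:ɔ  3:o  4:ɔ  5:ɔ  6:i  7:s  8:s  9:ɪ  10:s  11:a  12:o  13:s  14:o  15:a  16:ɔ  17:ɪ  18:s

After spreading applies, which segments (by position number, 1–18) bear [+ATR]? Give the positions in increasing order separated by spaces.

From /o/ at 3 rightward: 4 /ɔ/ → [+ATR]; 5 /ɔ/ → [+ATR]; 6 /i/ is itself a trigger — this domain ends here.
From /o/ at 3 leftward: 2 /ɔ/ → [+ATR]; 1 /ɔ/ → [+ATR]; word edge.
From /i/ at 6 rightward: 7 /s/ transparent; 8 /s/ transparent; 9 /ɪ/ → [+ATR]; 10 /s/ transparent; 11 /a/ → [+ATR]; 12 /o/ is itself a trigger — this domain ends here.
From /i/ at 6 leftward: 5 /ɔ/ → [+ATR]; 4 /ɔ/ → [+ATR]; 3 /o/ is itself a trigger — this domain ends here.
From /o/ at 12 rightward: 13 /s/ transparent; 14 /o/ is itself a trigger — this domain ends here.
From /o/ at 12 leftward: 11 /a/ → [+ATR]; 10 /s/ transparent; 9 /ɪ/ → [+ATR]; 8 /s/ transparent; 7 /s/ transparent; 6 /i/ is itself a trigger — this domain ends here.
From /o/ at 14 rightward: 15 /a/ → [+ATR]; 16 /ɔ/ → [+ATR]; 17 /ɪ/ → [+ATR]; 18 /s/ transparent; word edge.
From /o/ at 14 leftward: 13 /s/ transparent; 12 /o/ is itself a trigger — this domain ends here.

1 2 3 4 5 6 9 11 12 14 15 16 17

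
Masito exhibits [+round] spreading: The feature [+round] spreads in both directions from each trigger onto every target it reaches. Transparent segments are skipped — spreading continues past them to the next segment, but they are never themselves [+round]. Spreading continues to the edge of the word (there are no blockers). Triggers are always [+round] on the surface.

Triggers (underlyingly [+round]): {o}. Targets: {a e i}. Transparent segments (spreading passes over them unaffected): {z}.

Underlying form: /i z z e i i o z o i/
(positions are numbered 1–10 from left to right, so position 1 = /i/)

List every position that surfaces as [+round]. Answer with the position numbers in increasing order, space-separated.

From /o/ at 7 rightward: 8 /z/ transparent; 9 /o/ is itself a trigger — this domain ends here.
From /o/ at 7 leftward: 6 /i/ → [+round]; 5 /i/ → [+round]; 4 /e/ → [+round]; 3 /z/ transparent; 2 /z/ transparent; 1 /i/ → [+round]; word edge.
From /o/ at 9 rightward: 10 /i/ → [+round]; word edge.
From /o/ at 9 leftward: 8 /z/ transparent; 7 /o/ is itself a trigger — this domain ends here.

1 4 5 6 7 9 10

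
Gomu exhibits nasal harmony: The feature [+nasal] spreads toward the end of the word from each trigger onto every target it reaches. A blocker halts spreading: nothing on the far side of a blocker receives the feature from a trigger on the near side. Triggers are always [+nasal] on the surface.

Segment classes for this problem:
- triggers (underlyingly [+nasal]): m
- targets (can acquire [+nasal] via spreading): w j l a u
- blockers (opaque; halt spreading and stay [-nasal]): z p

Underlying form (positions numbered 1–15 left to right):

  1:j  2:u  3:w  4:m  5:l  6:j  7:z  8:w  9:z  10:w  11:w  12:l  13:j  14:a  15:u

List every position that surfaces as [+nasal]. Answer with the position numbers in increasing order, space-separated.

From /m/ at 4 rightward: 5 /l/ → [+nasal]; 6 /j/ → [+nasal]; 7 /z/ blocks.
Targets with no active source: positions 1 2 3 8 10 11 12 13 14 15 stay [-nasal].

4 5 6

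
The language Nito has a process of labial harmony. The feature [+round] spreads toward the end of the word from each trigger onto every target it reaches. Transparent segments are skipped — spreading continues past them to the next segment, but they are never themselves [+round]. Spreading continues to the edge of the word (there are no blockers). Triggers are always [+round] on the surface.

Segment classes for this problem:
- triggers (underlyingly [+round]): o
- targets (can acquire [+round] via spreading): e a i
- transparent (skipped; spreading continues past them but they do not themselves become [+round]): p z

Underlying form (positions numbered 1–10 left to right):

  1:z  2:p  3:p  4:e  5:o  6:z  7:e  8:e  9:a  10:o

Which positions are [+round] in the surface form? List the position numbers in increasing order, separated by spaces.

From /o/ at 5 rightward: 6 /z/ transparent; 7 /e/ → [+round]; 8 /e/ → [+round]; 9 /a/ → [+round]; 10 /o/ is itself a trigger — this domain ends here.
From /o/ at 10 rightward: word edge.
Target with no active source: position 4 stays [-round].

5 7 8 9 10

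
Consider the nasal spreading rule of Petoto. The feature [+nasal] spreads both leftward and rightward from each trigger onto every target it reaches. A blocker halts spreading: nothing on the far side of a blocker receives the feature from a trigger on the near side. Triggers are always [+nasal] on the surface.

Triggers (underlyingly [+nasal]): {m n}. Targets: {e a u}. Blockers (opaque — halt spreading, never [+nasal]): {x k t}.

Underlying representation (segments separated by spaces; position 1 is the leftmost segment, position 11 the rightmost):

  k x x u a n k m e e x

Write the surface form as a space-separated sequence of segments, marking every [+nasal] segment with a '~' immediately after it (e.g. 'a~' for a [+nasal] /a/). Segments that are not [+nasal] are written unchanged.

k x x u~ a~ n~ k m~ e~ e~ x

From /n/ at 6 rightward: 7 /k/ blocks.
From /n/ at 6 leftward: 5 /a/ → [+nasal]; 4 /u/ → [+nasal]; 3 /x/ blocks.
From /m/ at 8 rightward: 9 /e/ → [+nasal]; 10 /e/ → [+nasal]; 11 /x/ blocks.
From /m/ at 8 leftward: 7 /k/ blocks.
[+nasal] positions on the surface: 4 5 6 8 9 10.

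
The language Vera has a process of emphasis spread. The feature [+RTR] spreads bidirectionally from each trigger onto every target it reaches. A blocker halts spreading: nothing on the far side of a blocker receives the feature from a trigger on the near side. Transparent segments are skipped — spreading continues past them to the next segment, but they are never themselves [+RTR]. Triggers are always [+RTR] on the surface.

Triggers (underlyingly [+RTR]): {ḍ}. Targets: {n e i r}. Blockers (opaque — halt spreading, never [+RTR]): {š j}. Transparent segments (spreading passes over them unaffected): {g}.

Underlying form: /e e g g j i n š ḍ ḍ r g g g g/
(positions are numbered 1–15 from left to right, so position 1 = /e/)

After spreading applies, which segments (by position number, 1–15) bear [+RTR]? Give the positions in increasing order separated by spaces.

9 10 11

From /ḍ/ at 9 rightward: 10 /ḍ/ is itself a trigger — this domain ends here.
From /ḍ/ at 9 leftward: 8 /š/ blocks.
From /ḍ/ at 10 rightward: 11 /r/ → [+RTR]; 12 /g/ transparent; 13 /g/ transparent; 14 /g/ transparent; 15 /g/ transparent; word edge.
From /ḍ/ at 10 leftward: 9 /ḍ/ is itself a trigger — this domain ends here.
Targets with no active source: positions 1 2 6 7 stay [-emphatic].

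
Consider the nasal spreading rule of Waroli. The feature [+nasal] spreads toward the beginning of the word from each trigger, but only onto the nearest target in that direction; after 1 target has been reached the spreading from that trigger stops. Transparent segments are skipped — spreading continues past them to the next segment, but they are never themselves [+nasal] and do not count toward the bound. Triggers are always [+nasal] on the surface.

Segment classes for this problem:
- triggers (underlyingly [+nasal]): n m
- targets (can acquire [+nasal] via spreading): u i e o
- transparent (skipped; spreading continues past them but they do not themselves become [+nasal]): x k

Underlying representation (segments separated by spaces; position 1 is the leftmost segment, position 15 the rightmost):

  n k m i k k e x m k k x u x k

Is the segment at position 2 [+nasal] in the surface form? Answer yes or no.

no

From /n/ at 1 leftward: word edge.
From /m/ at 3 leftward: 2 /k/ transparent; 1 /n/ is itself a trigger — this domain ends here.
From /m/ at 9 leftward: 8 /x/ transparent; 7 /e/ → [+nasal]; bound reached.
Targets with no active source: positions 4 13 stay [-nasal].
[+nasal] positions on the surface: 1 3 7 9.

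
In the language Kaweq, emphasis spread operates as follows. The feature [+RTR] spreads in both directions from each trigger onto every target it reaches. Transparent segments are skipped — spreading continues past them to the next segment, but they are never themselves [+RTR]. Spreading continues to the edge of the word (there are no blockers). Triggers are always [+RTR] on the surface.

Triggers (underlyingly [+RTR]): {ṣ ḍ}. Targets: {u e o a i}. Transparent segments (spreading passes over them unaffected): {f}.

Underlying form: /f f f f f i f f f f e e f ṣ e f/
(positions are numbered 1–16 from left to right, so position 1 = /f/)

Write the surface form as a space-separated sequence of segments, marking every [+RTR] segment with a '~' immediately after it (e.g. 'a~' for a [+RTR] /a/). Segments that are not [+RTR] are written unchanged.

f f f f f i~ f f f f e~ e~ f ṣ~ e~ f

From /ṣ/ at 14 rightward: 15 /e/ → [+RTR]; 16 /f/ transparent; word edge.
From /ṣ/ at 14 leftward: 13 /f/ transparent; 12 /e/ → [+RTR]; 11 /e/ → [+RTR]; 10 /f/ transparent; 9 /f/ transparent; 8 /f/ transparent; 7 /f/ transparent; 6 /i/ → [+RTR]; 5 /f/ transparent; 4 /f/ transparent; 3 /f/ transparent; 2 /f/ transparent; 1 /f/ transparent; word edge.
[+RTR] positions on the surface: 6 11 12 14 15.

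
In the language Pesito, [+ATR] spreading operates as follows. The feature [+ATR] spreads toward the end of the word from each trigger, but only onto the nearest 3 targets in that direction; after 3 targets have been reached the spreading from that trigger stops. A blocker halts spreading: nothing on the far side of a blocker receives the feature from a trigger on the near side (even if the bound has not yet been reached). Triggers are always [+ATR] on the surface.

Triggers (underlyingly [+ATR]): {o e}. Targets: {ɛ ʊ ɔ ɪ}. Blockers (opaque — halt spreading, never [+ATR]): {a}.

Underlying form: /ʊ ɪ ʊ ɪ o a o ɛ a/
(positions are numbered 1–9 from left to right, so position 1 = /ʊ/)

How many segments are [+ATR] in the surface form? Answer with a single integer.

3

From /o/ at 5 rightward: 6 /a/ blocks.
From /o/ at 7 rightward: 8 /ɛ/ → [+ATR]; 9 /a/ blocks.
Targets with no active source: positions 1 2 3 4 stay [-ATR].
[+ATR] positions on the surface: 5 7 8.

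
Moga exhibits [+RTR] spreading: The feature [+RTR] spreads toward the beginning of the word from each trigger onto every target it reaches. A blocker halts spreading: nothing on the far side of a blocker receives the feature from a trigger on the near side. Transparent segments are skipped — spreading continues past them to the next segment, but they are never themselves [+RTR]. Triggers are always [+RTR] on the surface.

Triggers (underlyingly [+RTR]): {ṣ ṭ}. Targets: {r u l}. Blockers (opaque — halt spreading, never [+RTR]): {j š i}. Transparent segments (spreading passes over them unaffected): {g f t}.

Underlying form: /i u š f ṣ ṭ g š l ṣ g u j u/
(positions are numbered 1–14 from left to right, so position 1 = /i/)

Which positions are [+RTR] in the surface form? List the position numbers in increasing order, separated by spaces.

From /ṣ/ at 5 leftward: 4 /f/ transparent; 3 /š/ blocks.
From /ṭ/ at 6 leftward: 5 /ṣ/ is itself a trigger — this domain ends here.
From /ṣ/ at 10 leftward: 9 /l/ → [+RTR]; 8 /š/ blocks.
Targets with no active source: positions 2 12 14 stay [-emphatic].

5 6 9 10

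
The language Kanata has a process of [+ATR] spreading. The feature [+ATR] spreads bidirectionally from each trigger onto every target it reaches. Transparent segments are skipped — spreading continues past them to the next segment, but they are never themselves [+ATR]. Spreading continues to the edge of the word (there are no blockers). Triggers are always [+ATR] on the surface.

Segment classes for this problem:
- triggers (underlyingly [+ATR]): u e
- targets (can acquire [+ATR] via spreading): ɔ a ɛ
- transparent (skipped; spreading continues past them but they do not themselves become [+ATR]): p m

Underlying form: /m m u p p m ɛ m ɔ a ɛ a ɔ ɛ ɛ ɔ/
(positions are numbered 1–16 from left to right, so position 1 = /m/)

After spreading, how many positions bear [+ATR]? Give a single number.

10

From /u/ at 3 rightward: 4 /p/ transparent; 5 /p/ transparent; 6 /m/ transparent; 7 /ɛ/ → [+ATR]; 8 /m/ transparent; 9 /ɔ/ → [+ATR]; 10 /a/ → [+ATR]; 11 /ɛ/ → [+ATR]; 12 /a/ → [+ATR]; 13 /ɔ/ → [+ATR]; 14 /ɛ/ → [+ATR]; 15 /ɛ/ → [+ATR]; 16 /ɔ/ → [+ATR]; word edge.
From /u/ at 3 leftward: 2 /m/ transparent; 1 /m/ transparent; word edge.
[+ATR] positions on the surface: 3 7 9 10 11 12 13 14 15 16.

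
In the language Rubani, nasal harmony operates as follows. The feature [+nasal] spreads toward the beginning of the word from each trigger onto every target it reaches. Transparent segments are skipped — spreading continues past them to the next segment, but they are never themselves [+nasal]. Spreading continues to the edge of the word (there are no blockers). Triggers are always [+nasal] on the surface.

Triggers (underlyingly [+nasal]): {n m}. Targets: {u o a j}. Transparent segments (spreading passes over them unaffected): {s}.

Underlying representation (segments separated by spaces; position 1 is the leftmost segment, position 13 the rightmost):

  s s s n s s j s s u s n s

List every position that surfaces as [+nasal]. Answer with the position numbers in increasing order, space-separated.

From /n/ at 4 leftward: 3 /s/ transparent; 2 /s/ transparent; 1 /s/ transparent; word edge.
From /n/ at 12 leftward: 11 /s/ transparent; 10 /u/ → [+nasal]; 9 /s/ transparent; 8 /s/ transparent; 7 /j/ → [+nasal]; 6 /s/ transparent; 5 /s/ transparent; 4 /n/ is itself a trigger — this domain ends here.

4 7 10 12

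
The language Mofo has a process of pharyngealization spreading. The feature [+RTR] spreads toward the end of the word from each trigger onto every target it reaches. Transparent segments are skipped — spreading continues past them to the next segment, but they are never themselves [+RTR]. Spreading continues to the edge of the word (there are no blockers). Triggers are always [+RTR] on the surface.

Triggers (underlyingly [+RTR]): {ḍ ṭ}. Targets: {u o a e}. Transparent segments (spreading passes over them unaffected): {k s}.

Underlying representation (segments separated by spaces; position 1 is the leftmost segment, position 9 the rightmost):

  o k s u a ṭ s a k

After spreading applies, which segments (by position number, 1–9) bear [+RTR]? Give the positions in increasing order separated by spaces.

6 8

From /ṭ/ at 6 rightward: 7 /s/ transparent; 8 /a/ → [+RTR]; 9 /k/ transparent; word edge.
Targets with no active source: positions 1 4 5 stay [-emphatic].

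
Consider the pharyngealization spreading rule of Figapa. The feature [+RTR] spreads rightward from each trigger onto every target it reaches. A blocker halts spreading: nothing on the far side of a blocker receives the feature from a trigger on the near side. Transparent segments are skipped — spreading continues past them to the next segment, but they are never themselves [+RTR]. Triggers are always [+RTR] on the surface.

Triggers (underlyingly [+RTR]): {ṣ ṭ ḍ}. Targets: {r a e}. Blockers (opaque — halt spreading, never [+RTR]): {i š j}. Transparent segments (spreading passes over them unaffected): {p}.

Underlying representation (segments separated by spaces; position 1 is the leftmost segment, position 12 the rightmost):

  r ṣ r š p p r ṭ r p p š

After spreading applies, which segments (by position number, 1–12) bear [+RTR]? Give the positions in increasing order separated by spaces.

2 3 8 9

From /ṣ/ at 2 rightward: 3 /r/ → [+RTR]; 4 /š/ blocks.
From /ṭ/ at 8 rightward: 9 /r/ → [+RTR]; 10 /p/ transparent; 11 /p/ transparent; 12 /š/ blocks.
Targets with no active source: positions 1 7 stay [-emphatic].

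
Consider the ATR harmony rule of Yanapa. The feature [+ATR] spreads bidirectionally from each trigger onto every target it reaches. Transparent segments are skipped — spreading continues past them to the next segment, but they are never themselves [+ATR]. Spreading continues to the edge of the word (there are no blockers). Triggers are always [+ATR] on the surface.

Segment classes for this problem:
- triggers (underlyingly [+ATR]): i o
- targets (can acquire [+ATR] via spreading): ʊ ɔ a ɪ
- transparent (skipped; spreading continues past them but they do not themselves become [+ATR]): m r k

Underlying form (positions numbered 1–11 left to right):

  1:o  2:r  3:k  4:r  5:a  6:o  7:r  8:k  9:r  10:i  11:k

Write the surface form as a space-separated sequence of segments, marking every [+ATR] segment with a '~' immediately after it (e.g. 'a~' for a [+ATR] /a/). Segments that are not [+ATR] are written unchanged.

From /o/ at 1 rightward: 2 /r/ transparent; 3 /k/ transparent; 4 /r/ transparent; 5 /a/ → [+ATR]; 6 /o/ is itself a trigger — this domain ends here.
From /o/ at 1 leftward: word edge.
From /o/ at 6 rightward: 7 /r/ transparent; 8 /k/ transparent; 9 /r/ transparent; 10 /i/ is itself a trigger — this domain ends here.
From /o/ at 6 leftward: 5 /a/ → [+ATR]; 4 /r/ transparent; 3 /k/ transparent; 2 /r/ transparent; 1 /o/ is itself a trigger — this domain ends here.
From /i/ at 10 rightward: 11 /k/ transparent; word edge.
From /i/ at 10 leftward: 9 /r/ transparent; 8 /k/ transparent; 7 /r/ transparent; 6 /o/ is itself a trigger — this domain ends here.
[+ATR] positions on the surface: 1 5 6 10.

o~ r k r a~ o~ r k r i~ k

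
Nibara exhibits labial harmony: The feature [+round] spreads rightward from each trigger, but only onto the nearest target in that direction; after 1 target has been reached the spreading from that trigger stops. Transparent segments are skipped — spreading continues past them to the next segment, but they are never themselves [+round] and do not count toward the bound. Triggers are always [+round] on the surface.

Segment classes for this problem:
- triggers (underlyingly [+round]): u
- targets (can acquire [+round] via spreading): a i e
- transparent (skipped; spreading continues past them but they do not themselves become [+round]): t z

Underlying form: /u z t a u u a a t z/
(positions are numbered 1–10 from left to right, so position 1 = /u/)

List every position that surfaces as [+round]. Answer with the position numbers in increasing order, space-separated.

1 4 5 6 7

From /u/ at 1 rightward: 2 /z/ transparent; 3 /t/ transparent; 4 /a/ → [+round]; bound reached.
From /u/ at 5 rightward: 6 /u/ is itself a trigger — this domain ends here.
From /u/ at 6 rightward: 7 /a/ → [+round]; bound reached.
Target with no active source: position 8 stays [-round].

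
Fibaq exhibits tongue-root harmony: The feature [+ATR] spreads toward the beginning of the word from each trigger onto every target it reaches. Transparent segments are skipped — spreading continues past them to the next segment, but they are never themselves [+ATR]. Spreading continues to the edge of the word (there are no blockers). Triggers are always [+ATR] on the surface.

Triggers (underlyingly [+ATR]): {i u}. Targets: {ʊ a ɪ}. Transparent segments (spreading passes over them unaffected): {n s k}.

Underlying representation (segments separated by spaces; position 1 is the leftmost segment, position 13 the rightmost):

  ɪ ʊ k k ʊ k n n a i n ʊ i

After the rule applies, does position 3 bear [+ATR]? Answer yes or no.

no

From /i/ at 10 leftward: 9 /a/ → [+ATR]; 8 /n/ transparent; 7 /n/ transparent; 6 /k/ transparent; 5 /ʊ/ → [+ATR]; 4 /k/ transparent; 3 /k/ transparent; 2 /ʊ/ → [+ATR]; 1 /ɪ/ → [+ATR]; word edge.
From /i/ at 13 leftward: 12 /ʊ/ → [+ATR]; 11 /n/ transparent; 10 /i/ is itself a trigger — this domain ends here.
[+ATR] positions on the surface: 1 2 5 9 10 12 13.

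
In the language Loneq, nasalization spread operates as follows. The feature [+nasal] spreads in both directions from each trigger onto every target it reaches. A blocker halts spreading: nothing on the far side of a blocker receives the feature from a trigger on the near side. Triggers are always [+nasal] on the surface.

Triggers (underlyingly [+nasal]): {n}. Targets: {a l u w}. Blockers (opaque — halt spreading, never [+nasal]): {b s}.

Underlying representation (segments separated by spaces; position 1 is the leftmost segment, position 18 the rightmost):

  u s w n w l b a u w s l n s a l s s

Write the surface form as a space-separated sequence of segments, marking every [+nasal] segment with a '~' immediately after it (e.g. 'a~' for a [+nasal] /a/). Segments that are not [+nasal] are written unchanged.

u s w~ n~ w~ l~ b a u w s l~ n~ s a l s s

From /n/ at 4 rightward: 5 /w/ → [+nasal]; 6 /l/ → [+nasal]; 7 /b/ blocks.
From /n/ at 4 leftward: 3 /w/ → [+nasal]; 2 /s/ blocks.
From /n/ at 13 rightward: 14 /s/ blocks.
From /n/ at 13 leftward: 12 /l/ → [+nasal]; 11 /s/ blocks.
Targets with no active source: positions 1 8 9 10 15 16 stay [-nasal].
[+nasal] positions on the surface: 3 4 5 6 12 13.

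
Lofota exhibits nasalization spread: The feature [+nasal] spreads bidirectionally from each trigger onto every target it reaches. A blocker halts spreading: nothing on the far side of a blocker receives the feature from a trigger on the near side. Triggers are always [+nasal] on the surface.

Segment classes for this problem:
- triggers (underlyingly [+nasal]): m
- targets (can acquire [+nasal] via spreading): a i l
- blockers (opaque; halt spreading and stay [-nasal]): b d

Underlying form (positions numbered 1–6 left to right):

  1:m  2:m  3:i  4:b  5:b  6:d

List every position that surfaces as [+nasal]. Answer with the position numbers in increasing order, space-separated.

From /m/ at 1 rightward: 2 /m/ is itself a trigger — this domain ends here.
From /m/ at 1 leftward: word edge.
From /m/ at 2 rightward: 3 /i/ → [+nasal]; 4 /b/ blocks.
From /m/ at 2 leftward: 1 /m/ is itself a trigger — this domain ends here.

1 2 3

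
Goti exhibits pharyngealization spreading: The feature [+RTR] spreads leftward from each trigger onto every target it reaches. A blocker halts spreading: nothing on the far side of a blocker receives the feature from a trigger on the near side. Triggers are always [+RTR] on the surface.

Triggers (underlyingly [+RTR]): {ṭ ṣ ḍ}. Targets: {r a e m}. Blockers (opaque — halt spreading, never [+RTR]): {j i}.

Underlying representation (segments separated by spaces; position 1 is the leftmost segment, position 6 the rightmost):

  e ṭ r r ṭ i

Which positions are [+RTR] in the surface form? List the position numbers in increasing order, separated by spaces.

1 2 3 4 5

From /ṭ/ at 2 leftward: 1 /e/ → [+RTR]; word edge.
From /ṭ/ at 5 leftward: 4 /r/ → [+RTR]; 3 /r/ → [+RTR]; 2 /ṭ/ is itself a trigger — this domain ends here.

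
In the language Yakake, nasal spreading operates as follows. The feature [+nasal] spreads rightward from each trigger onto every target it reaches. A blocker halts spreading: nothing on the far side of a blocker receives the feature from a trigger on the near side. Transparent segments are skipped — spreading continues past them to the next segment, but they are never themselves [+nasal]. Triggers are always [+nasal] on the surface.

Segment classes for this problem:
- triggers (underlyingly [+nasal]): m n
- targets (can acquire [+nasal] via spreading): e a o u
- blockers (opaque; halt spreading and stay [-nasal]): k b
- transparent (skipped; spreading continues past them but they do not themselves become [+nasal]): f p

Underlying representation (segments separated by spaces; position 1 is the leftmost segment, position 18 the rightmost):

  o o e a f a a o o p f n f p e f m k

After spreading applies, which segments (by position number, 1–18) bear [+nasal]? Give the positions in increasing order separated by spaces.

From /n/ at 12 rightward: 13 /f/ transparent; 14 /p/ transparent; 15 /e/ → [+nasal]; 16 /f/ transparent; 17 /m/ is itself a trigger — this domain ends here.
From /m/ at 17 rightward: 18 /k/ blocks.
Targets with no active source: positions 1 2 3 4 6 7 8 9 stay [-nasal].

12 15 17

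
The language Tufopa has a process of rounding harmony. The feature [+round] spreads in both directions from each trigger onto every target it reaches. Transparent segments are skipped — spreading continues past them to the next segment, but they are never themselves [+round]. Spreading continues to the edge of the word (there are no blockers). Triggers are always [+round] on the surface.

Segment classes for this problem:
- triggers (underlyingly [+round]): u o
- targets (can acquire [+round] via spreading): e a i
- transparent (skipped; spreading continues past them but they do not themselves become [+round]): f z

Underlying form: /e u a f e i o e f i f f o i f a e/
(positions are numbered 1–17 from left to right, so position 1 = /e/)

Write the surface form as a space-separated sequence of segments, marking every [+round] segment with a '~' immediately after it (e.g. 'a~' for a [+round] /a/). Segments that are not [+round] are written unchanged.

e~ u~ a~ f e~ i~ o~ e~ f i~ f f o~ i~ f a~ e~

From /u/ at 2 rightward: 3 /a/ → [+round]; 4 /f/ transparent; 5 /e/ → [+round]; 6 /i/ → [+round]; 7 /o/ is itself a trigger — this domain ends here.
From /u/ at 2 leftward: 1 /e/ → [+round]; word edge.
From /o/ at 7 rightward: 8 /e/ → [+round]; 9 /f/ transparent; 10 /i/ → [+round]; 11 /f/ transparent; 12 /f/ transparent; 13 /o/ is itself a trigger — this domain ends here.
From /o/ at 7 leftward: 6 /i/ → [+round]; 5 /e/ → [+round]; 4 /f/ transparent; 3 /a/ → [+round]; 2 /u/ is itself a trigger — this domain ends here.
From /o/ at 13 rightward: 14 /i/ → [+round]; 15 /f/ transparent; 16 /a/ → [+round]; 17 /e/ → [+round]; word edge.
From /o/ at 13 leftward: 12 /f/ transparent; 11 /f/ transparent; 10 /i/ → [+round]; 9 /f/ transparent; 8 /e/ → [+round]; 7 /o/ is itself a trigger — this domain ends here.
[+round] positions on the surface: 1 2 3 5 6 7 8 10 13 14 16 17.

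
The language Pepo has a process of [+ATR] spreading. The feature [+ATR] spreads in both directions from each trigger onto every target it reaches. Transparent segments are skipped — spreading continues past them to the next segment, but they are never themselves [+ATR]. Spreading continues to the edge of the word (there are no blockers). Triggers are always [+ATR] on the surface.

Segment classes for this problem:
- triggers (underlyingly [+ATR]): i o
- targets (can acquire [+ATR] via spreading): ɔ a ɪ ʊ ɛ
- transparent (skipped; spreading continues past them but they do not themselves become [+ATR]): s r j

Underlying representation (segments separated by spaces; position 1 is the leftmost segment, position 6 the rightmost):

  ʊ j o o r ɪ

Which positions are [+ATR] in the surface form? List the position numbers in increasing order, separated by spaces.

1 3 4 6

From /o/ at 3 rightward: 4 /o/ is itself a trigger — this domain ends here.
From /o/ at 3 leftward: 2 /j/ transparent; 1 /ʊ/ → [+ATR]; word edge.
From /o/ at 4 rightward: 5 /r/ transparent; 6 /ɪ/ → [+ATR]; word edge.
From /o/ at 4 leftward: 3 /o/ is itself a trigger — this domain ends here.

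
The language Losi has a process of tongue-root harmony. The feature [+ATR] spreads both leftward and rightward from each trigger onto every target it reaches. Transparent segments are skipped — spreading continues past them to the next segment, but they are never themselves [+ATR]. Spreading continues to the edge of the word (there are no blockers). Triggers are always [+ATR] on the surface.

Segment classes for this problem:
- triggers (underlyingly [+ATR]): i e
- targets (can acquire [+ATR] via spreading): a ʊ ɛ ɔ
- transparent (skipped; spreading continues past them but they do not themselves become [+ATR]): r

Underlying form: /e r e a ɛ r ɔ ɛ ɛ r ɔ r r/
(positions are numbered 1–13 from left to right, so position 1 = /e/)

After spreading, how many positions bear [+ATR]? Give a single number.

8

From /e/ at 1 rightward: 2 /r/ transparent; 3 /e/ is itself a trigger — this domain ends here.
From /e/ at 1 leftward: word edge.
From /e/ at 3 rightward: 4 /a/ → [+ATR]; 5 /ɛ/ → [+ATR]; 6 /r/ transparent; 7 /ɔ/ → [+ATR]; 8 /ɛ/ → [+ATR]; 9 /ɛ/ → [+ATR]; 10 /r/ transparent; 11 /ɔ/ → [+ATR]; 12 /r/ transparent; 13 /r/ transparent; word edge.
From /e/ at 3 leftward: 2 /r/ transparent; 1 /e/ is itself a trigger — this domain ends here.
[+ATR] positions on the surface: 1 3 4 5 7 8 9 11.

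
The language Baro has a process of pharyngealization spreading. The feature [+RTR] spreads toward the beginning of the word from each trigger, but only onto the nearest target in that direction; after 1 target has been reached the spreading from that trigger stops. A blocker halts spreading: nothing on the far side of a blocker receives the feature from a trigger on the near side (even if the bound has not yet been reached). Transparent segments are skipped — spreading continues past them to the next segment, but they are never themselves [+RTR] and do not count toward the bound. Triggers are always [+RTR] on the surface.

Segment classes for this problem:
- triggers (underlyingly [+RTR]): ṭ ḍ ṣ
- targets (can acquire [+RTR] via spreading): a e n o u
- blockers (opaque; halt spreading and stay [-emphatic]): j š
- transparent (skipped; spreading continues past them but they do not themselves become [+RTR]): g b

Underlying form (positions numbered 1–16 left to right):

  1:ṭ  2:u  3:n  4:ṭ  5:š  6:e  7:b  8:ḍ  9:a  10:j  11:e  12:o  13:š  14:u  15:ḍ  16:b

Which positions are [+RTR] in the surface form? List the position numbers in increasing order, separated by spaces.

1 3 4 6 8 14 15

From /ṭ/ at 1 leftward: word edge.
From /ṭ/ at 4 leftward: 3 /n/ → [+RTR]; bound reached.
From /ḍ/ at 8 leftward: 7 /b/ transparent; 6 /e/ → [+RTR]; bound reached.
From /ḍ/ at 15 leftward: 14 /u/ → [+RTR]; bound reached.
Targets with no active source: positions 2 9 11 12 stay [-emphatic].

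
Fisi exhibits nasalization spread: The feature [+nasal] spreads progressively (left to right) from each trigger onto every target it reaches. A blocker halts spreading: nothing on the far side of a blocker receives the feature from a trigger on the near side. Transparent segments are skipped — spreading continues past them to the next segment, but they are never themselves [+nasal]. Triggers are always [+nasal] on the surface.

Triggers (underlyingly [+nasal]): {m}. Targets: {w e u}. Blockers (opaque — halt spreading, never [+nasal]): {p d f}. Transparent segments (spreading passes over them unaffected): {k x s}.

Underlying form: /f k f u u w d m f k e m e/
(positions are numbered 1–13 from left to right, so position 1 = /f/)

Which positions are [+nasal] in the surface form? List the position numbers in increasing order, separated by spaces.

8 12 13

From /m/ at 8 rightward: 9 /f/ blocks.
From /m/ at 12 rightward: 13 /e/ → [+nasal]; word edge.
Targets with no active source: positions 4 5 6 11 stay [-nasal].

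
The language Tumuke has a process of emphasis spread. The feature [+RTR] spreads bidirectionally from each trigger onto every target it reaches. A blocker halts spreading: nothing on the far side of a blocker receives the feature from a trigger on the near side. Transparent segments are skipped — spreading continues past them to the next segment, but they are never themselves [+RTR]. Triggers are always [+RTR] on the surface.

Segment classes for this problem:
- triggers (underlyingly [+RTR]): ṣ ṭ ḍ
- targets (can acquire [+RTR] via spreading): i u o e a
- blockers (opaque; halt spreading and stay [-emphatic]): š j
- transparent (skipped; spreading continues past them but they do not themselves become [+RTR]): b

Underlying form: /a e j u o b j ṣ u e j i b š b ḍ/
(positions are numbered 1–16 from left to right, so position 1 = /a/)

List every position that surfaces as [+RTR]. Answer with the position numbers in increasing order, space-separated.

From /ṣ/ at 8 rightward: 9 /u/ → [+RTR]; 10 /e/ → [+RTR]; 11 /j/ blocks.
From /ṣ/ at 8 leftward: 7 /j/ blocks.
From /ḍ/ at 16 rightward: word edge.
From /ḍ/ at 16 leftward: 15 /b/ transparent; 14 /š/ blocks.
Targets with no active source: positions 1 2 4 5 12 stay [-emphatic].

8 9 10 16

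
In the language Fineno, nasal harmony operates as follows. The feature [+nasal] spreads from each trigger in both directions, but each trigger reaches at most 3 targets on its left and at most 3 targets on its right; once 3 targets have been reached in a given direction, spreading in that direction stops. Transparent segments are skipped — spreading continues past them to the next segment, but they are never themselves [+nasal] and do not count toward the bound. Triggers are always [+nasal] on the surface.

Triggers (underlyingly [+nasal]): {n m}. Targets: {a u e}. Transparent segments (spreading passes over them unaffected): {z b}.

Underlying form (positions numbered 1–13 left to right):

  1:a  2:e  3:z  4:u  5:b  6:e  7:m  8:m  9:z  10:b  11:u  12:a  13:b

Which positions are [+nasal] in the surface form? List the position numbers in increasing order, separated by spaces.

From /m/ at 7 rightward: 8 /m/ is itself a trigger — this domain ends here.
From /m/ at 7 leftward: 6 /e/ → [+nasal]; 5 /b/ transparent; 4 /u/ → [+nasal]; 3 /z/ transparent; 2 /e/ → [+nasal]; bound reached.
From /m/ at 8 rightward: 9 /z/ transparent; 10 /b/ transparent; 11 /u/ → [+nasal]; 12 /a/ → [+nasal]; 13 /b/ transparent; word edge.
From /m/ at 8 leftward: 7 /m/ is itself a trigger — this domain ends here.
Target with no active source: position 1 stays [-nasal].

2 4 6 7 8 11 12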